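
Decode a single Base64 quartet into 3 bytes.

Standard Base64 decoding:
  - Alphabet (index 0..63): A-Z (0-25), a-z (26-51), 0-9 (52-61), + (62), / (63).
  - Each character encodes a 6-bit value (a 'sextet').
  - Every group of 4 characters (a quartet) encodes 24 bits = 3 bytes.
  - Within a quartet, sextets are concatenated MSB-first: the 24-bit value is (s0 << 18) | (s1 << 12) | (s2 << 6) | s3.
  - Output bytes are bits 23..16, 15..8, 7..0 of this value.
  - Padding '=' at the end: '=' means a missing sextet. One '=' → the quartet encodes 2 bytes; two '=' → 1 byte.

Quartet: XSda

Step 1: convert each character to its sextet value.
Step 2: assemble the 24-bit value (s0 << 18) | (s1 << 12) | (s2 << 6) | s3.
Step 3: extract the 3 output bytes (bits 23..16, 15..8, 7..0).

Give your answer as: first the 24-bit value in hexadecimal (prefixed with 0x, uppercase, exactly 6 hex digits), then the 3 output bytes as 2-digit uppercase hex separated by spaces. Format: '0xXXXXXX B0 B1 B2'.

Answer: 0x5D275A 5D 27 5A

Derivation:
Sextets: X=23, S=18, d=29, a=26
24-bit: (23<<18) | (18<<12) | (29<<6) | 26
      = 0x5C0000 | 0x012000 | 0x000740 | 0x00001A
      = 0x5D275A
Bytes: (v>>16)&0xFF=5D, (v>>8)&0xFF=27, v&0xFF=5A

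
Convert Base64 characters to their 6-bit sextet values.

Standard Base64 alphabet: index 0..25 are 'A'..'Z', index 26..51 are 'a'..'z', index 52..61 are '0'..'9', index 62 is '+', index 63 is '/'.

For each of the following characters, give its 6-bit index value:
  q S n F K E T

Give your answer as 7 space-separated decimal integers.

Answer: 42 18 39 5 10 4 19

Derivation:
'q': a..z range, 26 + ord('q') − ord('a') = 42
'S': A..Z range, ord('S') − ord('A') = 18
'n': a..z range, 26 + ord('n') − ord('a') = 39
'F': A..Z range, ord('F') − ord('A') = 5
'K': A..Z range, ord('K') − ord('A') = 10
'E': A..Z range, ord('E') − ord('A') = 4
'T': A..Z range, ord('T') − ord('A') = 19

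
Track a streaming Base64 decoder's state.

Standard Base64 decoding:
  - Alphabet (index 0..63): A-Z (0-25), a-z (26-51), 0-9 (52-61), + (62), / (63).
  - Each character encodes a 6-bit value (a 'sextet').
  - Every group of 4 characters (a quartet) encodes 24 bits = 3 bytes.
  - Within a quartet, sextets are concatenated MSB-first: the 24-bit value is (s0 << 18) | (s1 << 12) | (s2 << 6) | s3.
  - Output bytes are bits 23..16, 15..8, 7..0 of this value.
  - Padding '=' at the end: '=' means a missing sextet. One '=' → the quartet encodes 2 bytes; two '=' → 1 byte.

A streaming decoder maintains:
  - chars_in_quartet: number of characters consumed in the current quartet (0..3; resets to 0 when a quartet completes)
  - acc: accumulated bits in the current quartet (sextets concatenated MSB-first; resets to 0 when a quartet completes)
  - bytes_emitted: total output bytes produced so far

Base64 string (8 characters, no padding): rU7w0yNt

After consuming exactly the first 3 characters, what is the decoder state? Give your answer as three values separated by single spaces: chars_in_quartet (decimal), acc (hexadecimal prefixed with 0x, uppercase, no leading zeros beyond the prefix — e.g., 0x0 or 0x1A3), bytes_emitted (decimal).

After char 0 ('r'=43): chars_in_quartet=1 acc=0x2B bytes_emitted=0
After char 1 ('U'=20): chars_in_quartet=2 acc=0xAD4 bytes_emitted=0
After char 2 ('7'=59): chars_in_quartet=3 acc=0x2B53B bytes_emitted=0

Answer: 3 0x2B53B 0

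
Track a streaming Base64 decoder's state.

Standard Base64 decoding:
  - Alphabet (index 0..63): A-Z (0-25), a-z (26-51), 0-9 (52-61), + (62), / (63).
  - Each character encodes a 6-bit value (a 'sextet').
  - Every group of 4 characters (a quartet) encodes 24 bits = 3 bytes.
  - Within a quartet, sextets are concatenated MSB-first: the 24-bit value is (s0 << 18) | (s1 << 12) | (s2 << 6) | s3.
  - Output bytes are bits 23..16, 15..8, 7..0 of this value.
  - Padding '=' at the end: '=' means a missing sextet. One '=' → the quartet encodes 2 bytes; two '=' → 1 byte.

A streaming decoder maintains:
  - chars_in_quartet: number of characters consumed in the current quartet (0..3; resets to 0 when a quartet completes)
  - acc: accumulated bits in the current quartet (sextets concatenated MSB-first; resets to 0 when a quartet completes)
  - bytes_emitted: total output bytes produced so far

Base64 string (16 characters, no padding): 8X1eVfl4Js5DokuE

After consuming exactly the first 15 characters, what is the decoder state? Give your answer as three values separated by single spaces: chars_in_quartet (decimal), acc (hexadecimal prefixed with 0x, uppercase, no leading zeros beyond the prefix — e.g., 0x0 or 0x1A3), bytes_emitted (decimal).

Answer: 3 0x2892E 9

Derivation:
After char 0 ('8'=60): chars_in_quartet=1 acc=0x3C bytes_emitted=0
After char 1 ('X'=23): chars_in_quartet=2 acc=0xF17 bytes_emitted=0
After char 2 ('1'=53): chars_in_quartet=3 acc=0x3C5F5 bytes_emitted=0
After char 3 ('e'=30): chars_in_quartet=4 acc=0xF17D5E -> emit F1 7D 5E, reset; bytes_emitted=3
After char 4 ('V'=21): chars_in_quartet=1 acc=0x15 bytes_emitted=3
After char 5 ('f'=31): chars_in_quartet=2 acc=0x55F bytes_emitted=3
After char 6 ('l'=37): chars_in_quartet=3 acc=0x157E5 bytes_emitted=3
After char 7 ('4'=56): chars_in_quartet=4 acc=0x55F978 -> emit 55 F9 78, reset; bytes_emitted=6
After char 8 ('J'=9): chars_in_quartet=1 acc=0x9 bytes_emitted=6
After char 9 ('s'=44): chars_in_quartet=2 acc=0x26C bytes_emitted=6
After char 10 ('5'=57): chars_in_quartet=3 acc=0x9B39 bytes_emitted=6
After char 11 ('D'=3): chars_in_quartet=4 acc=0x26CE43 -> emit 26 CE 43, reset; bytes_emitted=9
After char 12 ('o'=40): chars_in_quartet=1 acc=0x28 bytes_emitted=9
After char 13 ('k'=36): chars_in_quartet=2 acc=0xA24 bytes_emitted=9
After char 14 ('u'=46): chars_in_quartet=3 acc=0x2892E bytes_emitted=9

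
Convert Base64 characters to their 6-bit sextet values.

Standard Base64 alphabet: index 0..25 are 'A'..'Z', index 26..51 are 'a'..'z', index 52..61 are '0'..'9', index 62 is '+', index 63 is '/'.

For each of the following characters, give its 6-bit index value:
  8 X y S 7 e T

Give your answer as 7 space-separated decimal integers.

'8': 0..9 range, 52 + ord('8') − ord('0') = 60
'X': A..Z range, ord('X') − ord('A') = 23
'y': a..z range, 26 + ord('y') − ord('a') = 50
'S': A..Z range, ord('S') − ord('A') = 18
'7': 0..9 range, 52 + ord('7') − ord('0') = 59
'e': a..z range, 26 + ord('e') − ord('a') = 30
'T': A..Z range, ord('T') − ord('A') = 19

Answer: 60 23 50 18 59 30 19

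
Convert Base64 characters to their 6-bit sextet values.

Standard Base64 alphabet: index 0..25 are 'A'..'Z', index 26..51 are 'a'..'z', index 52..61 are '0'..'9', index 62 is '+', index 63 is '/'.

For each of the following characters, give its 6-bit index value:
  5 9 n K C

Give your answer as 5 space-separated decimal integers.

'5': 0..9 range, 52 + ord('5') − ord('0') = 57
'9': 0..9 range, 52 + ord('9') − ord('0') = 61
'n': a..z range, 26 + ord('n') − ord('a') = 39
'K': A..Z range, ord('K') − ord('A') = 10
'C': A..Z range, ord('C') − ord('A') = 2

Answer: 57 61 39 10 2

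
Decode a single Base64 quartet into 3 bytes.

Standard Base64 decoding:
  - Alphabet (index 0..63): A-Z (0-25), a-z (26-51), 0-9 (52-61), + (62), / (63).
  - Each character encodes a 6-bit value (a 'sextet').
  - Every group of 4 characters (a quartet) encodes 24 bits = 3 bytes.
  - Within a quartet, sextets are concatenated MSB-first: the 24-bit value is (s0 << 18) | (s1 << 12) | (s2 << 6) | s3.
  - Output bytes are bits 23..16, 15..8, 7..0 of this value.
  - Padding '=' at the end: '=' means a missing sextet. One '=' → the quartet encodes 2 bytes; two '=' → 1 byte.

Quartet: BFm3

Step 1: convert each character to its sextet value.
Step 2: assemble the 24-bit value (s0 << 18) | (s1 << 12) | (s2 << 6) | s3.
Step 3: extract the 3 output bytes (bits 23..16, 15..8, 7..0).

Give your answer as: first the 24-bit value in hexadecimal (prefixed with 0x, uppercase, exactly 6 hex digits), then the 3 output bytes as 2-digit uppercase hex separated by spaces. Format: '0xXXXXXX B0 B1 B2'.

Sextets: B=1, F=5, m=38, 3=55
24-bit: (1<<18) | (5<<12) | (38<<6) | 55
      = 0x040000 | 0x005000 | 0x000980 | 0x000037
      = 0x0459B7
Bytes: (v>>16)&0xFF=04, (v>>8)&0xFF=59, v&0xFF=B7

Answer: 0x0459B7 04 59 B7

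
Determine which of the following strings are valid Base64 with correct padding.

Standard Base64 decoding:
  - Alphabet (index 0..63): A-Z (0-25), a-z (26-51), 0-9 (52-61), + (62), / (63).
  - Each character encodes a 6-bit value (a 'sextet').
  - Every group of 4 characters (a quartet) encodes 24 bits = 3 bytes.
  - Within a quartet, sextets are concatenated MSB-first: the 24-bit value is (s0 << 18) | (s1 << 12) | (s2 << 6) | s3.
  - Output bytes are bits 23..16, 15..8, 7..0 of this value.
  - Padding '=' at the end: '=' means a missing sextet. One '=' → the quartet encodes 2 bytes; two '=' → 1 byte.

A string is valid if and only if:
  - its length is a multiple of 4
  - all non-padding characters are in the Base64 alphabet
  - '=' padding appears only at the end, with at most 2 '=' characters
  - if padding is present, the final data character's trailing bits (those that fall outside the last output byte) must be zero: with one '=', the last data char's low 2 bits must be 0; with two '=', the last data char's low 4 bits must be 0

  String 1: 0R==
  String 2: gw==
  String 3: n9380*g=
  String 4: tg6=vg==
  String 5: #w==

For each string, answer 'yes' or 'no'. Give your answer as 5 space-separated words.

Answer: no yes no no no

Derivation:
String 1: '0R==' → invalid (bad trailing bits)
String 2: 'gw==' → valid
String 3: 'n9380*g=' → invalid (bad char(s): ['*'])
String 4: 'tg6=vg==' → invalid (bad char(s): ['=']; '=' in middle)
String 5: '#w==' → invalid (bad char(s): ['#'])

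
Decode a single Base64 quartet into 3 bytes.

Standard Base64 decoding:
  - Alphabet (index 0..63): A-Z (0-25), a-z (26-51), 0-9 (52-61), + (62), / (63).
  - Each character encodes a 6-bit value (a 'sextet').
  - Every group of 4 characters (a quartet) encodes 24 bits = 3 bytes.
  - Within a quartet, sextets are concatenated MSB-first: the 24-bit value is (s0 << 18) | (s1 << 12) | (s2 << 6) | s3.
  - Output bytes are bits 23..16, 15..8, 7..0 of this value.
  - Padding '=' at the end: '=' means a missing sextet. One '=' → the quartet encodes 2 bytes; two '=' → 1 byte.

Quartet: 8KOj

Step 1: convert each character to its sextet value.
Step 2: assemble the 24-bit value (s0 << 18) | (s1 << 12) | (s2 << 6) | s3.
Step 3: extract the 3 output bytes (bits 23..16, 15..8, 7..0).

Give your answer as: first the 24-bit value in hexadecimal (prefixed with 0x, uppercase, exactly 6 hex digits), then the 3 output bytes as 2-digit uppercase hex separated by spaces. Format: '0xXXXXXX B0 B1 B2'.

Sextets: 8=60, K=10, O=14, j=35
24-bit: (60<<18) | (10<<12) | (14<<6) | 35
      = 0xF00000 | 0x00A000 | 0x000380 | 0x000023
      = 0xF0A3A3
Bytes: (v>>16)&0xFF=F0, (v>>8)&0xFF=A3, v&0xFF=A3

Answer: 0xF0A3A3 F0 A3 A3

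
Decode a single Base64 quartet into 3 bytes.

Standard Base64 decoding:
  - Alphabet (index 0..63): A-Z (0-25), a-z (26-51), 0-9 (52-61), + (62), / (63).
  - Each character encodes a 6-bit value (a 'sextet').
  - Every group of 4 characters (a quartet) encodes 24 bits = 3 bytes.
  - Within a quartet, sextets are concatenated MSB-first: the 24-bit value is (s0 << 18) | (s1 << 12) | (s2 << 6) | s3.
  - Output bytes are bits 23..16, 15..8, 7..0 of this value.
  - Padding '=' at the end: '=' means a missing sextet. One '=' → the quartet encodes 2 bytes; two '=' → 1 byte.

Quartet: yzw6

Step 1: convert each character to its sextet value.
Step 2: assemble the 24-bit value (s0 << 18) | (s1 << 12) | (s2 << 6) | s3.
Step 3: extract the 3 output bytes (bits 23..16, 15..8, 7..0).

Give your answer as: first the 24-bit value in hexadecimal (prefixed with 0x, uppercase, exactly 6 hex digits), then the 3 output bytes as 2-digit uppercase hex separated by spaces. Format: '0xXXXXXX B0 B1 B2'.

Answer: 0xCB3C3A CB 3C 3A

Derivation:
Sextets: y=50, z=51, w=48, 6=58
24-bit: (50<<18) | (51<<12) | (48<<6) | 58
      = 0xC80000 | 0x033000 | 0x000C00 | 0x00003A
      = 0xCB3C3A
Bytes: (v>>16)&0xFF=CB, (v>>8)&0xFF=3C, v&0xFF=3A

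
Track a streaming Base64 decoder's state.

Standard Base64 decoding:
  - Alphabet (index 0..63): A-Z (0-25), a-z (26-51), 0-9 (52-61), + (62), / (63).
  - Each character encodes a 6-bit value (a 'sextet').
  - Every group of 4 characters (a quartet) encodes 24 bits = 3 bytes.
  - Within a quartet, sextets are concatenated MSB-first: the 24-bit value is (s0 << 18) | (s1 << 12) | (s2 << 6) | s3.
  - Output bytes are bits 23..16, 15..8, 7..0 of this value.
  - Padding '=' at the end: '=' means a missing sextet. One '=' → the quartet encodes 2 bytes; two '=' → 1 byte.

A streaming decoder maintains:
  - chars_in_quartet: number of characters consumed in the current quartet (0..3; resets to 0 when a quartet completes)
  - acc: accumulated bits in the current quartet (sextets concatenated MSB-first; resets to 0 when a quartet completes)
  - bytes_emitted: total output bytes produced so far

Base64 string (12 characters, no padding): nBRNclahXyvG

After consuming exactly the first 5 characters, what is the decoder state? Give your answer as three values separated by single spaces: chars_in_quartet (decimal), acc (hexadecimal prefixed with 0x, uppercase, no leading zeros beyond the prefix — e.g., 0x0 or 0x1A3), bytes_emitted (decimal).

Answer: 1 0x1C 3

Derivation:
After char 0 ('n'=39): chars_in_quartet=1 acc=0x27 bytes_emitted=0
After char 1 ('B'=1): chars_in_quartet=2 acc=0x9C1 bytes_emitted=0
After char 2 ('R'=17): chars_in_quartet=3 acc=0x27051 bytes_emitted=0
After char 3 ('N'=13): chars_in_quartet=4 acc=0x9C144D -> emit 9C 14 4D, reset; bytes_emitted=3
After char 4 ('c'=28): chars_in_quartet=1 acc=0x1C bytes_emitted=3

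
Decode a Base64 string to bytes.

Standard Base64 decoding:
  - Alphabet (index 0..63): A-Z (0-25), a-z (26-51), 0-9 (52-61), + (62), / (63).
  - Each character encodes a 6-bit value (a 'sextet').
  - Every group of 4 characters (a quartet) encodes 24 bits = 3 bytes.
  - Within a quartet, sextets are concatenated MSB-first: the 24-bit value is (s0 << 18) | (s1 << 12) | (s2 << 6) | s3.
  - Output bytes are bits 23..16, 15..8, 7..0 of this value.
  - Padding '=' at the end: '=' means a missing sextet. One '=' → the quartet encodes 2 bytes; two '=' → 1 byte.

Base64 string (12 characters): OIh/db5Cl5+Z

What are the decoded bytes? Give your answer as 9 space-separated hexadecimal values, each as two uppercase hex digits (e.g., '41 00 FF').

After char 0 ('O'=14): chars_in_quartet=1 acc=0xE bytes_emitted=0
After char 1 ('I'=8): chars_in_quartet=2 acc=0x388 bytes_emitted=0
After char 2 ('h'=33): chars_in_quartet=3 acc=0xE221 bytes_emitted=0
After char 3 ('/'=63): chars_in_quartet=4 acc=0x38887F -> emit 38 88 7F, reset; bytes_emitted=3
After char 4 ('d'=29): chars_in_quartet=1 acc=0x1D bytes_emitted=3
After char 5 ('b'=27): chars_in_quartet=2 acc=0x75B bytes_emitted=3
After char 6 ('5'=57): chars_in_quartet=3 acc=0x1D6F9 bytes_emitted=3
After char 7 ('C'=2): chars_in_quartet=4 acc=0x75BE42 -> emit 75 BE 42, reset; bytes_emitted=6
After char 8 ('l'=37): chars_in_quartet=1 acc=0x25 bytes_emitted=6
After char 9 ('5'=57): chars_in_quartet=2 acc=0x979 bytes_emitted=6
After char 10 ('+'=62): chars_in_quartet=3 acc=0x25E7E bytes_emitted=6
After char 11 ('Z'=25): chars_in_quartet=4 acc=0x979F99 -> emit 97 9F 99, reset; bytes_emitted=9

Answer: 38 88 7F 75 BE 42 97 9F 99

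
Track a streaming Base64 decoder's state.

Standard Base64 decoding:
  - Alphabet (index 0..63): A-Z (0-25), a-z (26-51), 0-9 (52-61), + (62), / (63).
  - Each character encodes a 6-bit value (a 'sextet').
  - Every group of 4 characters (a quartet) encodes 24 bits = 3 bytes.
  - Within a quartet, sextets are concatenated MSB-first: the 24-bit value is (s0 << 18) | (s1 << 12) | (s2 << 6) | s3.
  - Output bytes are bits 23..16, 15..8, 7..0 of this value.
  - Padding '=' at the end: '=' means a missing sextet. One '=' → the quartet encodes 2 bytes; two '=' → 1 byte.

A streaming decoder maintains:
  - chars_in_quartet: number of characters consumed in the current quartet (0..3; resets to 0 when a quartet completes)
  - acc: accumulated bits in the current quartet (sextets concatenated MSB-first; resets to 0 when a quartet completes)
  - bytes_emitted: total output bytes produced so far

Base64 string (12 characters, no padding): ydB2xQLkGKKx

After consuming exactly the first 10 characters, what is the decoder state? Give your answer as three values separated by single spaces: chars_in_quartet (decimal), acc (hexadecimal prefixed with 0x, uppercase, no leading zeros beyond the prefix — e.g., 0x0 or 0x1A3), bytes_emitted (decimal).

Answer: 2 0x18A 6

Derivation:
After char 0 ('y'=50): chars_in_quartet=1 acc=0x32 bytes_emitted=0
After char 1 ('d'=29): chars_in_quartet=2 acc=0xC9D bytes_emitted=0
After char 2 ('B'=1): chars_in_quartet=3 acc=0x32741 bytes_emitted=0
After char 3 ('2'=54): chars_in_quartet=4 acc=0xC9D076 -> emit C9 D0 76, reset; bytes_emitted=3
After char 4 ('x'=49): chars_in_quartet=1 acc=0x31 bytes_emitted=3
After char 5 ('Q'=16): chars_in_quartet=2 acc=0xC50 bytes_emitted=3
After char 6 ('L'=11): chars_in_quartet=3 acc=0x3140B bytes_emitted=3
After char 7 ('k'=36): chars_in_quartet=4 acc=0xC502E4 -> emit C5 02 E4, reset; bytes_emitted=6
After char 8 ('G'=6): chars_in_quartet=1 acc=0x6 bytes_emitted=6
After char 9 ('K'=10): chars_in_quartet=2 acc=0x18A bytes_emitted=6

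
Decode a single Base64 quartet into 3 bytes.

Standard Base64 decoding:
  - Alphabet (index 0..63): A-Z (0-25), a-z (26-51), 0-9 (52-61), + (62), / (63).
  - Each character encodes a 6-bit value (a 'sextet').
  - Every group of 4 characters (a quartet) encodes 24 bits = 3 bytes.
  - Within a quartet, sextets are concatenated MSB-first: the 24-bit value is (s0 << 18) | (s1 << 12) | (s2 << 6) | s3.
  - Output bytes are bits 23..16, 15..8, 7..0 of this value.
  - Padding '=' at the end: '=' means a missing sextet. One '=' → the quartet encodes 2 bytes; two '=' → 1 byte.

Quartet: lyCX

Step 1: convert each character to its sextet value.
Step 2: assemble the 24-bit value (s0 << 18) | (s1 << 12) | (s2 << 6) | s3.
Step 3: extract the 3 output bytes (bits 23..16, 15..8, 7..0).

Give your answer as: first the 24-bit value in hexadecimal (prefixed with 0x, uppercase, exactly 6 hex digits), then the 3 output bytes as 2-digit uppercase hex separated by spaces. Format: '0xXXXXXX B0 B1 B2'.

Sextets: l=37, y=50, C=2, X=23
24-bit: (37<<18) | (50<<12) | (2<<6) | 23
      = 0x940000 | 0x032000 | 0x000080 | 0x000017
      = 0x972097
Bytes: (v>>16)&0xFF=97, (v>>8)&0xFF=20, v&0xFF=97

Answer: 0x972097 97 20 97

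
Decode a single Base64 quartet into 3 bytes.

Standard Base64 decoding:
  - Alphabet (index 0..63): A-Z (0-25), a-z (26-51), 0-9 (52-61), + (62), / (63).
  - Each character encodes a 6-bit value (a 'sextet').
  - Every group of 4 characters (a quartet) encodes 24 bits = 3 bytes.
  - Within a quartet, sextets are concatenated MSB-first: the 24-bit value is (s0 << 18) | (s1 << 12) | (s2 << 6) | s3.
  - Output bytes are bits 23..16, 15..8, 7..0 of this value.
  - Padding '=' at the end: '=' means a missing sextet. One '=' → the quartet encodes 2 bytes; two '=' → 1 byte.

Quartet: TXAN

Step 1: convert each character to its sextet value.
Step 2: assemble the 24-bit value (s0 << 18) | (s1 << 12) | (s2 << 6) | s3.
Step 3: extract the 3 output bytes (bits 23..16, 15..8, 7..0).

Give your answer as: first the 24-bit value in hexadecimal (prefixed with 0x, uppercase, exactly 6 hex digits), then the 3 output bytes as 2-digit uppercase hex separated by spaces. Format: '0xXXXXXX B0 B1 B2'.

Answer: 0x4D700D 4D 70 0D

Derivation:
Sextets: T=19, X=23, A=0, N=13
24-bit: (19<<18) | (23<<12) | (0<<6) | 13
      = 0x4C0000 | 0x017000 | 0x000000 | 0x00000D
      = 0x4D700D
Bytes: (v>>16)&0xFF=4D, (v>>8)&0xFF=70, v&0xFF=0D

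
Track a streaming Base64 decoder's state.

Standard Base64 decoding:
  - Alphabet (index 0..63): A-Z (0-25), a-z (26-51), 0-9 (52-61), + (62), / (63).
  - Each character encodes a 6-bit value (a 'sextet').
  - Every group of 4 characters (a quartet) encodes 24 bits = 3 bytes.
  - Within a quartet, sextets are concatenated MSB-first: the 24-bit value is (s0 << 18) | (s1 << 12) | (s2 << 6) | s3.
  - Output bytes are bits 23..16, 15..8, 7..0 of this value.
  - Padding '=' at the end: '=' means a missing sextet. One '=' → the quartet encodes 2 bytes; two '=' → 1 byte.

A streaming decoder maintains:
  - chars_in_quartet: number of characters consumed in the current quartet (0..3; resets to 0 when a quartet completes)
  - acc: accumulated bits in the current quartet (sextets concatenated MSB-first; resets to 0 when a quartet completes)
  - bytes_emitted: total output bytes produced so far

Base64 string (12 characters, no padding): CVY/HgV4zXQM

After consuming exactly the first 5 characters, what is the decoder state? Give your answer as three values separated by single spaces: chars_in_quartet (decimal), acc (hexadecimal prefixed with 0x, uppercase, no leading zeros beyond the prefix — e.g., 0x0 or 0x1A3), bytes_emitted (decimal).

After char 0 ('C'=2): chars_in_quartet=1 acc=0x2 bytes_emitted=0
After char 1 ('V'=21): chars_in_quartet=2 acc=0x95 bytes_emitted=0
After char 2 ('Y'=24): chars_in_quartet=3 acc=0x2558 bytes_emitted=0
After char 3 ('/'=63): chars_in_quartet=4 acc=0x9563F -> emit 09 56 3F, reset; bytes_emitted=3
After char 4 ('H'=7): chars_in_quartet=1 acc=0x7 bytes_emitted=3

Answer: 1 0x7 3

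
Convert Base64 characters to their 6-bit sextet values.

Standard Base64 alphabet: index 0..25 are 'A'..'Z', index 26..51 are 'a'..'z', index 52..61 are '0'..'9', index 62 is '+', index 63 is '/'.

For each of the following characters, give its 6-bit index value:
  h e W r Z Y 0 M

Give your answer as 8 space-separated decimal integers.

'h': a..z range, 26 + ord('h') − ord('a') = 33
'e': a..z range, 26 + ord('e') − ord('a') = 30
'W': A..Z range, ord('W') − ord('A') = 22
'r': a..z range, 26 + ord('r') − ord('a') = 43
'Z': A..Z range, ord('Z') − ord('A') = 25
'Y': A..Z range, ord('Y') − ord('A') = 24
'0': 0..9 range, 52 + ord('0') − ord('0') = 52
'M': A..Z range, ord('M') − ord('A') = 12

Answer: 33 30 22 43 25 24 52 12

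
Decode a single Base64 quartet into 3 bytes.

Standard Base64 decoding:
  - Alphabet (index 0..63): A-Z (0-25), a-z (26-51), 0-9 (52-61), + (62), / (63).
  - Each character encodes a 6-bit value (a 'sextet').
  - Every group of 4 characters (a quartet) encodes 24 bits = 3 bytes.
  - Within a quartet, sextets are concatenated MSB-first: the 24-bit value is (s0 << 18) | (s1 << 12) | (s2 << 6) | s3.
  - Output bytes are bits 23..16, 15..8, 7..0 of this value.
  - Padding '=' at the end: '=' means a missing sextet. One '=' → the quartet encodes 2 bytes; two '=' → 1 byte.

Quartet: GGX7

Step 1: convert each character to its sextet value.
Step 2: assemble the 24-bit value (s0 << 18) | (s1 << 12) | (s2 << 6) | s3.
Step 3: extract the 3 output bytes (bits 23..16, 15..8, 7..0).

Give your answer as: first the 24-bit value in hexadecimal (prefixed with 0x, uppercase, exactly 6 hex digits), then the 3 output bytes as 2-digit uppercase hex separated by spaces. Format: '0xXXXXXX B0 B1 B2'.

Answer: 0x1865FB 18 65 FB

Derivation:
Sextets: G=6, G=6, X=23, 7=59
24-bit: (6<<18) | (6<<12) | (23<<6) | 59
      = 0x180000 | 0x006000 | 0x0005C0 | 0x00003B
      = 0x1865FB
Bytes: (v>>16)&0xFF=18, (v>>8)&0xFF=65, v&0xFF=FB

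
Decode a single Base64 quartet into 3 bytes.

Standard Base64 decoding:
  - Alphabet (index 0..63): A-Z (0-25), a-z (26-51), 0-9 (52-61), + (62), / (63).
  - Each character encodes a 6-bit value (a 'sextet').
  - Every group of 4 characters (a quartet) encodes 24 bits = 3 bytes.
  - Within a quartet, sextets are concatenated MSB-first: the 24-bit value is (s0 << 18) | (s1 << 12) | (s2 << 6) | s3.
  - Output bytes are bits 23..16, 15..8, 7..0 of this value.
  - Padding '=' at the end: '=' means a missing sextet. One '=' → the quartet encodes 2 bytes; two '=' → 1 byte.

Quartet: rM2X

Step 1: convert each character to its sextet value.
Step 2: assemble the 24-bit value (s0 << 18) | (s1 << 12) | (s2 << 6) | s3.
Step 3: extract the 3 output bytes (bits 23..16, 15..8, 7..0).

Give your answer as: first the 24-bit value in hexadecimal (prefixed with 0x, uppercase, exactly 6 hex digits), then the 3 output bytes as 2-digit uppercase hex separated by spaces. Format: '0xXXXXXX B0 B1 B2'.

Answer: 0xACCD97 AC CD 97

Derivation:
Sextets: r=43, M=12, 2=54, X=23
24-bit: (43<<18) | (12<<12) | (54<<6) | 23
      = 0xAC0000 | 0x00C000 | 0x000D80 | 0x000017
      = 0xACCD97
Bytes: (v>>16)&0xFF=AC, (v>>8)&0xFF=CD, v&0xFF=97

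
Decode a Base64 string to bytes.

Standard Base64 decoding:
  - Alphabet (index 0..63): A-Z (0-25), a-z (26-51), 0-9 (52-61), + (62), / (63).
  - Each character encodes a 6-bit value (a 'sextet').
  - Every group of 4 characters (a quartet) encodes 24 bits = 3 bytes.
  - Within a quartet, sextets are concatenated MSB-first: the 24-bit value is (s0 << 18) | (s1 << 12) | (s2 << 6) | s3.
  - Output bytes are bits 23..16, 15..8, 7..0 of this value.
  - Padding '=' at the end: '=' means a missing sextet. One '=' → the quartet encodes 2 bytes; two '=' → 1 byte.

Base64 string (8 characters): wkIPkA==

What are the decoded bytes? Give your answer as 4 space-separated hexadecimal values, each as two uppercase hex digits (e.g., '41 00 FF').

Answer: C2 42 0F 90

Derivation:
After char 0 ('w'=48): chars_in_quartet=1 acc=0x30 bytes_emitted=0
After char 1 ('k'=36): chars_in_quartet=2 acc=0xC24 bytes_emitted=0
After char 2 ('I'=8): chars_in_quartet=3 acc=0x30908 bytes_emitted=0
After char 3 ('P'=15): chars_in_quartet=4 acc=0xC2420F -> emit C2 42 0F, reset; bytes_emitted=3
After char 4 ('k'=36): chars_in_quartet=1 acc=0x24 bytes_emitted=3
After char 5 ('A'=0): chars_in_quartet=2 acc=0x900 bytes_emitted=3
Padding '==': partial quartet acc=0x900 -> emit 90; bytes_emitted=4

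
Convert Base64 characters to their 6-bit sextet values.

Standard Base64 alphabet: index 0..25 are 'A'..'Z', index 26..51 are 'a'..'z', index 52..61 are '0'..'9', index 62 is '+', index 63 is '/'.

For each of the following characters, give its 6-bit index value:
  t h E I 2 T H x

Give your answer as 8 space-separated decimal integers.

Answer: 45 33 4 8 54 19 7 49

Derivation:
't': a..z range, 26 + ord('t') − ord('a') = 45
'h': a..z range, 26 + ord('h') − ord('a') = 33
'E': A..Z range, ord('E') − ord('A') = 4
'I': A..Z range, ord('I') − ord('A') = 8
'2': 0..9 range, 52 + ord('2') − ord('0') = 54
'T': A..Z range, ord('T') − ord('A') = 19
'H': A..Z range, ord('H') − ord('A') = 7
'x': a..z range, 26 + ord('x') − ord('a') = 49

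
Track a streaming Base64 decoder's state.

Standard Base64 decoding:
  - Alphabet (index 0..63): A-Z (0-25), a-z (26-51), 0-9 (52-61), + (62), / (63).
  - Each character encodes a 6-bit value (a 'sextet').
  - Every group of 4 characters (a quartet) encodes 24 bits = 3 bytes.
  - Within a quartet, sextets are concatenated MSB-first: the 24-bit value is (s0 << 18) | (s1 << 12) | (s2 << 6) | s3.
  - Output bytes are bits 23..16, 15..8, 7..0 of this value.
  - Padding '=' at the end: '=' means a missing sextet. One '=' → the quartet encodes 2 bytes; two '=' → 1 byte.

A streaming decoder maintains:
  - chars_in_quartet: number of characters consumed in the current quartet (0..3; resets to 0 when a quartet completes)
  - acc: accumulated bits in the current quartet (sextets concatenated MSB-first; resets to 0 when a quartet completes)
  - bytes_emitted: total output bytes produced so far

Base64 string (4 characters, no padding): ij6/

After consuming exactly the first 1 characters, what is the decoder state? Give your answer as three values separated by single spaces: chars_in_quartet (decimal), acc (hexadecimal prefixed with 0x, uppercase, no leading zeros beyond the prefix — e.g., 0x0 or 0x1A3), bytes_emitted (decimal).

Answer: 1 0x22 0

Derivation:
After char 0 ('i'=34): chars_in_quartet=1 acc=0x22 bytes_emitted=0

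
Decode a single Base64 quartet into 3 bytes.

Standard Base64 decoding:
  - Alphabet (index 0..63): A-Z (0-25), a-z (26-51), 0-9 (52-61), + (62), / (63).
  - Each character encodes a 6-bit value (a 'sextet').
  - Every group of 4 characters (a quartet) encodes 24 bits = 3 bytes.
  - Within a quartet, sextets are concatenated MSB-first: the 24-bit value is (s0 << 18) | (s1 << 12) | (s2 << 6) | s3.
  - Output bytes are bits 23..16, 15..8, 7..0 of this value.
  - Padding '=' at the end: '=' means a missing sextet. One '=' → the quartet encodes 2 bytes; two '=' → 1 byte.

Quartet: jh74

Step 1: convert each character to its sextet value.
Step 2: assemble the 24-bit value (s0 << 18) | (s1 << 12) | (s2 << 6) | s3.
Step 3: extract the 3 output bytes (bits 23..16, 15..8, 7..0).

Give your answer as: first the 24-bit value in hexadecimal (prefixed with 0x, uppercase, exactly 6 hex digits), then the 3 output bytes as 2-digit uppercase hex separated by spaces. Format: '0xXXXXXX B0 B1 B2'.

Sextets: j=35, h=33, 7=59, 4=56
24-bit: (35<<18) | (33<<12) | (59<<6) | 56
      = 0x8C0000 | 0x021000 | 0x000EC0 | 0x000038
      = 0x8E1EF8
Bytes: (v>>16)&0xFF=8E, (v>>8)&0xFF=1E, v&0xFF=F8

Answer: 0x8E1EF8 8E 1E F8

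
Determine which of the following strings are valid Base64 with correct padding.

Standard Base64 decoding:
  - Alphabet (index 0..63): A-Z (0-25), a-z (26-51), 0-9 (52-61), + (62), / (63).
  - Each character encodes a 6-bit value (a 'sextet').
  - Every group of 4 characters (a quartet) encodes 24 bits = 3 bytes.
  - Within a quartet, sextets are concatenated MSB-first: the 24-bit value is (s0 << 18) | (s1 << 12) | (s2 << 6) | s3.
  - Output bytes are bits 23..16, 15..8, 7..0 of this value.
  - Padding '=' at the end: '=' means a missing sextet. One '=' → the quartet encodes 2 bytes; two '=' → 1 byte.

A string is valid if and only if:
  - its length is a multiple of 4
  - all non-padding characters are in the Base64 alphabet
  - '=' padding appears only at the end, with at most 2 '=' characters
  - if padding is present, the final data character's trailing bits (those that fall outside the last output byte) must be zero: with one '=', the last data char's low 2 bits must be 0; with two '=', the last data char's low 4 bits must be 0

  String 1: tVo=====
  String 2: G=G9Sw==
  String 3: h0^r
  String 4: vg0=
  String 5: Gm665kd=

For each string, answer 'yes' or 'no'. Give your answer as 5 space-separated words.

Answer: no no no yes no

Derivation:
String 1: 'tVo=====' → invalid (5 pad chars (max 2))
String 2: 'G=G9Sw==' → invalid (bad char(s): ['=']; '=' in middle)
String 3: 'h0^r' → invalid (bad char(s): ['^'])
String 4: 'vg0=' → valid
String 5: 'Gm665kd=' → invalid (bad trailing bits)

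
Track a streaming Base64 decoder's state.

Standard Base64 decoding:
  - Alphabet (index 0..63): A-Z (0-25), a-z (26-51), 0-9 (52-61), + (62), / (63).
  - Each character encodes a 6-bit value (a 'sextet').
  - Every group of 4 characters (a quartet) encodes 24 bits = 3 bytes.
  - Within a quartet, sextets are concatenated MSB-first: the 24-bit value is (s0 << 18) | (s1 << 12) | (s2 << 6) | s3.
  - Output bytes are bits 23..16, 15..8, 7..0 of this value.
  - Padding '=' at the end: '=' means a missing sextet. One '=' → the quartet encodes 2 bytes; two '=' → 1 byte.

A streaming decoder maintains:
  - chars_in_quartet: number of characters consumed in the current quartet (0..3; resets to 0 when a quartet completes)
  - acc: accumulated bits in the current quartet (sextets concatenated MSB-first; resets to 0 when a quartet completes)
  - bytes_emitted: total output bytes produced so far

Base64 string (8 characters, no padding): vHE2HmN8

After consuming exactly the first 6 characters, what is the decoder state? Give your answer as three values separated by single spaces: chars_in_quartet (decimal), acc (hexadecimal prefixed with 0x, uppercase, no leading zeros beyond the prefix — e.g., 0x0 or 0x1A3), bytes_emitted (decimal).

Answer: 2 0x1E6 3

Derivation:
After char 0 ('v'=47): chars_in_quartet=1 acc=0x2F bytes_emitted=0
After char 1 ('H'=7): chars_in_quartet=2 acc=0xBC7 bytes_emitted=0
After char 2 ('E'=4): chars_in_quartet=3 acc=0x2F1C4 bytes_emitted=0
After char 3 ('2'=54): chars_in_quartet=4 acc=0xBC7136 -> emit BC 71 36, reset; bytes_emitted=3
After char 4 ('H'=7): chars_in_quartet=1 acc=0x7 bytes_emitted=3
After char 5 ('m'=38): chars_in_quartet=2 acc=0x1E6 bytes_emitted=3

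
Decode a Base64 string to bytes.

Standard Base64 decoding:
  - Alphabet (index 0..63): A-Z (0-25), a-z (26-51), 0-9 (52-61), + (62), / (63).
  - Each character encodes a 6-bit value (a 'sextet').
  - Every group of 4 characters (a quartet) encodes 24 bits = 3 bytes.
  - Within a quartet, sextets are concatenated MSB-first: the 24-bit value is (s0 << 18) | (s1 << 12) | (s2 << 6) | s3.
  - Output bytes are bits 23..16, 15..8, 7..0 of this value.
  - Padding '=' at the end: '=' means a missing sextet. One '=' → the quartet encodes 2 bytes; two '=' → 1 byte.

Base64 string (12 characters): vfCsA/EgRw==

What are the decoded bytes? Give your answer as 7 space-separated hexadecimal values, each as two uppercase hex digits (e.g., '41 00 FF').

After char 0 ('v'=47): chars_in_quartet=1 acc=0x2F bytes_emitted=0
After char 1 ('f'=31): chars_in_quartet=2 acc=0xBDF bytes_emitted=0
After char 2 ('C'=2): chars_in_quartet=3 acc=0x2F7C2 bytes_emitted=0
After char 3 ('s'=44): chars_in_quartet=4 acc=0xBDF0AC -> emit BD F0 AC, reset; bytes_emitted=3
After char 4 ('A'=0): chars_in_quartet=1 acc=0x0 bytes_emitted=3
After char 5 ('/'=63): chars_in_quartet=2 acc=0x3F bytes_emitted=3
After char 6 ('E'=4): chars_in_quartet=3 acc=0xFC4 bytes_emitted=3
After char 7 ('g'=32): chars_in_quartet=4 acc=0x3F120 -> emit 03 F1 20, reset; bytes_emitted=6
After char 8 ('R'=17): chars_in_quartet=1 acc=0x11 bytes_emitted=6
After char 9 ('w'=48): chars_in_quartet=2 acc=0x470 bytes_emitted=6
Padding '==': partial quartet acc=0x470 -> emit 47; bytes_emitted=7

Answer: BD F0 AC 03 F1 20 47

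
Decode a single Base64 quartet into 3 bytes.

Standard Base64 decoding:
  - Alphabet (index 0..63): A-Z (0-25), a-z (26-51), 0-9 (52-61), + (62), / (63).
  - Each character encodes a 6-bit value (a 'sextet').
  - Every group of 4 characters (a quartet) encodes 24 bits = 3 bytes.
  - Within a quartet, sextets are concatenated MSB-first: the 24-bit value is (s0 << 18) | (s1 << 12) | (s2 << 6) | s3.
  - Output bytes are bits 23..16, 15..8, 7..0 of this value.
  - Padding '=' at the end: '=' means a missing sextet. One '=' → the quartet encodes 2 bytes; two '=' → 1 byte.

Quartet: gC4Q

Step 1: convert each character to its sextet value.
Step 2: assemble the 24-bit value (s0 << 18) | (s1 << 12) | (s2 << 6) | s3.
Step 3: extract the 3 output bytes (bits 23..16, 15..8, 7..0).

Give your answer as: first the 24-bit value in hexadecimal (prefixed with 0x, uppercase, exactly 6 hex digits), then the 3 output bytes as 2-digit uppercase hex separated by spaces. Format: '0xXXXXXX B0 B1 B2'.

Answer: 0x802E10 80 2E 10

Derivation:
Sextets: g=32, C=2, 4=56, Q=16
24-bit: (32<<18) | (2<<12) | (56<<6) | 16
      = 0x800000 | 0x002000 | 0x000E00 | 0x000010
      = 0x802E10
Bytes: (v>>16)&0xFF=80, (v>>8)&0xFF=2E, v&0xFF=10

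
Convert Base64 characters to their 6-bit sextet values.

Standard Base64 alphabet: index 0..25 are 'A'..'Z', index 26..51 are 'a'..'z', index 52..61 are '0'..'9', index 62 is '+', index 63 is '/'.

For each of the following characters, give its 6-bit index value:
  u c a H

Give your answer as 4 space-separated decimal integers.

'u': a..z range, 26 + ord('u') − ord('a') = 46
'c': a..z range, 26 + ord('c') − ord('a') = 28
'a': a..z range, 26 + ord('a') − ord('a') = 26
'H': A..Z range, ord('H') − ord('A') = 7

Answer: 46 28 26 7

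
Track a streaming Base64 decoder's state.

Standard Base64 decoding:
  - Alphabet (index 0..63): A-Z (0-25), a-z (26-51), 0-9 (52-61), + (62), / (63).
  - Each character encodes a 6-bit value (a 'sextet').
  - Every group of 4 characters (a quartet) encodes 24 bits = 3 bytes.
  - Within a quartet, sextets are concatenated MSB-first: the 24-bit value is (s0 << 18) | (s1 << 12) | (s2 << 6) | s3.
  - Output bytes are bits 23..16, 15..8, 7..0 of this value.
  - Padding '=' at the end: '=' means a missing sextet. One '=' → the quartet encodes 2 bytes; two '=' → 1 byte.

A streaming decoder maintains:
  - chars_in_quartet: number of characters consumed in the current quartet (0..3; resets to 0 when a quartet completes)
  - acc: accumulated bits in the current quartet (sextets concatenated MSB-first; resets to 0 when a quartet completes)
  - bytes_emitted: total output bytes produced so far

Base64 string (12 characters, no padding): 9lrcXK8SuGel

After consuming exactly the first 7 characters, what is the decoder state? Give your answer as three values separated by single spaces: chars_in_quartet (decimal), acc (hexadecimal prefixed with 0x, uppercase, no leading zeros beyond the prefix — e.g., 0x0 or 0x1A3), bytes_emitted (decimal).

Answer: 3 0x172BC 3

Derivation:
After char 0 ('9'=61): chars_in_quartet=1 acc=0x3D bytes_emitted=0
After char 1 ('l'=37): chars_in_quartet=2 acc=0xF65 bytes_emitted=0
After char 2 ('r'=43): chars_in_quartet=3 acc=0x3D96B bytes_emitted=0
After char 3 ('c'=28): chars_in_quartet=4 acc=0xF65ADC -> emit F6 5A DC, reset; bytes_emitted=3
After char 4 ('X'=23): chars_in_quartet=1 acc=0x17 bytes_emitted=3
After char 5 ('K'=10): chars_in_quartet=2 acc=0x5CA bytes_emitted=3
After char 6 ('8'=60): chars_in_quartet=3 acc=0x172BC bytes_emitted=3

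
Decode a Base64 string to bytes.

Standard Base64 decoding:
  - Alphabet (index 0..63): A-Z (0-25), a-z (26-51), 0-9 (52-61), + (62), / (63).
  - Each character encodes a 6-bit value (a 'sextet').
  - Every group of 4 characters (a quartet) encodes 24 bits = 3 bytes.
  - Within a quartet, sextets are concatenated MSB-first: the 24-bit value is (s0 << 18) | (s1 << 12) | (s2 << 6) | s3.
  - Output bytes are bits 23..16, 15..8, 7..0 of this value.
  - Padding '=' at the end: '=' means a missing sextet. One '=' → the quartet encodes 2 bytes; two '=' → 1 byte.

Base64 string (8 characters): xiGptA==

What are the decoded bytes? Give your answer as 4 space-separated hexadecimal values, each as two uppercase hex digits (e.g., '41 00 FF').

After char 0 ('x'=49): chars_in_quartet=1 acc=0x31 bytes_emitted=0
After char 1 ('i'=34): chars_in_quartet=2 acc=0xC62 bytes_emitted=0
After char 2 ('G'=6): chars_in_quartet=3 acc=0x31886 bytes_emitted=0
After char 3 ('p'=41): chars_in_quartet=4 acc=0xC621A9 -> emit C6 21 A9, reset; bytes_emitted=3
After char 4 ('t'=45): chars_in_quartet=1 acc=0x2D bytes_emitted=3
After char 5 ('A'=0): chars_in_quartet=2 acc=0xB40 bytes_emitted=3
Padding '==': partial quartet acc=0xB40 -> emit B4; bytes_emitted=4

Answer: C6 21 A9 B4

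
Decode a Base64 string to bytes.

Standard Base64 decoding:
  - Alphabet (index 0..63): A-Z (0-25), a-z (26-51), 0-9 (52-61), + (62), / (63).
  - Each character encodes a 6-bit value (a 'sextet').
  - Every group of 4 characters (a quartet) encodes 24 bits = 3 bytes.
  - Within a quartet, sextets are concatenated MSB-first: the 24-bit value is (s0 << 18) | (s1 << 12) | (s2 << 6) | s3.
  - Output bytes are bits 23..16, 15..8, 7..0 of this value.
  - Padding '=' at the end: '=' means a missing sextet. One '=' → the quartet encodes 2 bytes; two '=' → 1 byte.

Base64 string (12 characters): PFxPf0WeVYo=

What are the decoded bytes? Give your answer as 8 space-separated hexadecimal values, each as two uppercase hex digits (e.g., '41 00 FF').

Answer: 3C 5C 4F 7F 45 9E 55 8A

Derivation:
After char 0 ('P'=15): chars_in_quartet=1 acc=0xF bytes_emitted=0
After char 1 ('F'=5): chars_in_quartet=2 acc=0x3C5 bytes_emitted=0
After char 2 ('x'=49): chars_in_quartet=3 acc=0xF171 bytes_emitted=0
After char 3 ('P'=15): chars_in_quartet=4 acc=0x3C5C4F -> emit 3C 5C 4F, reset; bytes_emitted=3
After char 4 ('f'=31): chars_in_quartet=1 acc=0x1F bytes_emitted=3
After char 5 ('0'=52): chars_in_quartet=2 acc=0x7F4 bytes_emitted=3
After char 6 ('W'=22): chars_in_quartet=3 acc=0x1FD16 bytes_emitted=3
After char 7 ('e'=30): chars_in_quartet=4 acc=0x7F459E -> emit 7F 45 9E, reset; bytes_emitted=6
After char 8 ('V'=21): chars_in_quartet=1 acc=0x15 bytes_emitted=6
After char 9 ('Y'=24): chars_in_quartet=2 acc=0x558 bytes_emitted=6
After char 10 ('o'=40): chars_in_quartet=3 acc=0x15628 bytes_emitted=6
Padding '=': partial quartet acc=0x15628 -> emit 55 8A; bytes_emitted=8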